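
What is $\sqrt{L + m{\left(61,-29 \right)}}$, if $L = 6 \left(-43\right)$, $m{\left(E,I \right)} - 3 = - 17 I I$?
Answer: $2 i \sqrt{3638} \approx 120.63 i$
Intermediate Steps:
$m{\left(E,I \right)} = 3 - 17 I^{2}$ ($m{\left(E,I \right)} = 3 + - 17 I I = 3 - 17 I^{2}$)
$L = -258$
$\sqrt{L + m{\left(61,-29 \right)}} = \sqrt{-258 + \left(3 - 17 \left(-29\right)^{2}\right)} = \sqrt{-258 + \left(3 - 14297\right)} = \sqrt{-258 - 14294} = \sqrt{-14552} = 2 i \sqrt{3638}$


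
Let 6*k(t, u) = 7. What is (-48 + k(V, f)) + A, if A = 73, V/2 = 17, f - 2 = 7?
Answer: 157/6 ≈ 26.167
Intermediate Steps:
f = 9 (f = 2 + 7 = 9)
V = 34 (V = 2*17 = 34)
k(t, u) = 7/6 (k(t, u) = (⅙)*7 = 7/6)
(-48 + k(V, f)) + A = (-48 + 7/6) + 73 = -281/6 + 73 = 157/6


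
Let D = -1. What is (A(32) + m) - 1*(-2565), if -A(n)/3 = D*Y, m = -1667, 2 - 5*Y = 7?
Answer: 895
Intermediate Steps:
Y = -1 (Y = 2/5 - 1/5*7 = 2/5 - 7/5 = -1)
A(n) = -3 (A(n) = -(-3)*(-1) = -3*1 = -3)
(A(32) + m) - 1*(-2565) = (-3 - 1667) - 1*(-2565) = -1670 + 2565 = 895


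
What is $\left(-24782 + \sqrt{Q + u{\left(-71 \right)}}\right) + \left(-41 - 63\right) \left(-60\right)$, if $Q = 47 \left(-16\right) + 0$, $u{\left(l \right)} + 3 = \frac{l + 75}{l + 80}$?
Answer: $-18542 + \frac{i \sqrt{6791}}{3} \approx -18542.0 + 27.469 i$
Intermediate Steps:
$u{\left(l \right)} = -3 + \frac{75 + l}{80 + l}$ ($u{\left(l \right)} = -3 + \frac{l + 75}{l + 80} = -3 + \frac{75 + l}{80 + l}$)
$Q = -752$ ($Q = -752 + 0 = -752$)
$\left(-24782 + \sqrt{Q + u{\left(-71 \right)}}\right) + \left(-41 - 63\right) \left(-60\right) = \left(-24782 + \sqrt{-752 + \frac{-165 - -142}{80 - 71}}\right) + \left(-41 - 63\right) \left(-60\right) = \left(-24782 + \sqrt{-752 + \frac{-165 + 142}{9}}\right) + \left(-41 - 63\right) \left(-60\right) = \left(-24782 + \sqrt{-752 + \frac{1}{9} \left(-23\right)}\right) - -6240 = \left(-24782 + \sqrt{-752 - \frac{23}{9}}\right) + 6240 = \left(-24782 + \sqrt{- \frac{6791}{9}}\right) + 6240 = \left(-24782 + \frac{i \sqrt{6791}}{3}\right) + 6240 = -18542 + \frac{i \sqrt{6791}}{3}$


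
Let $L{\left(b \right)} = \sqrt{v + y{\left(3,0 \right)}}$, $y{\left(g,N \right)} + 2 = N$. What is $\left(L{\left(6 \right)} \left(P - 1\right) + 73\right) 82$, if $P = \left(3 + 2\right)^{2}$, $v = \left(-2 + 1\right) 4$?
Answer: $5986 + 1968 i \sqrt{6} \approx 5986.0 + 4820.6 i$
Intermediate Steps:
$y{\left(g,N \right)} = -2 + N$
$v = -4$ ($v = \left(-1\right) 4 = -4$)
$P = 25$ ($P = 5^{2} = 25$)
$L{\left(b \right)} = i \sqrt{6}$ ($L{\left(b \right)} = \sqrt{-4 + \left(-2 + 0\right)} = \sqrt{-4 - 2} = \sqrt{-6} = i \sqrt{6}$)
$\left(L{\left(6 \right)} \left(P - 1\right) + 73\right) 82 = \left(i \sqrt{6} \left(25 - 1\right) + 73\right) 82 = \left(i \sqrt{6} \cdot 24 + 73\right) 82 = \left(24 i \sqrt{6} + 73\right) 82 = \left(73 + 24 i \sqrt{6}\right) 82 = 5986 + 1968 i \sqrt{6}$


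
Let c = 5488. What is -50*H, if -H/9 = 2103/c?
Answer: 473175/2744 ≈ 172.44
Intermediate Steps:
H = -18927/5488 ≈ -3.4488
-50*H = -50*(-18927/5488) = 473175/2744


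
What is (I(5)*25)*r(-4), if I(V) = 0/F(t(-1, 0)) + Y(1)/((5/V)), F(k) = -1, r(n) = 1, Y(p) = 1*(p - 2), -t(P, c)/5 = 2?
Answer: -25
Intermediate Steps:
t(P, c) = -10 (t(P, c) = -5*2 = -10)
Y(p) = -2 + p (Y(p) = 1*(-2 + p) = -2 + p)
I(V) = -V/5 (I(V) = 0/(-1) + (-2 + 1)/((5/V)) = 0*(-1) - V/5 = 0 - V/5 = -V/5)
(I(5)*25)*r(-4) = (-⅕*5*25)*1 = -1*25*1 = -25*1 = -25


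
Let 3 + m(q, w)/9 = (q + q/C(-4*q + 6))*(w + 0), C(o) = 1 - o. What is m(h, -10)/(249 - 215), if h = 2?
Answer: -267/34 ≈ -7.8529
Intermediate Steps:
m(q, w) = -27 + 9*w*(q + q/(-5 + 4*q)) (m(q, w) = -27 + 9*((q + q/(1 - (-4*q + 6)))*(w + 0)) = -27 + 9*((q + q/(1 - (6 - 4*q)))*w) = -27 + 9*((q + q/(1 + (-6 + 4*q)))*w) = -27 + 9*((q + q/(-5 + 4*q))*w) = -27 + 9*(w*(q + q/(-5 + 4*q))) = -27 + 9*w*(q + q/(-5 + 4*q)))
m(h, -10)/(249 - 215) = (9*(2*(-10) + (-5 + 4*2)*(-3 + 2*(-10)))/(-5 + 4*2))/(249 - 215) = (9*(-20 + (-5 + 8)*(-3 - 20))/(-5 + 8))/34 = (9*(-20 + 3*(-23))/3)/34 = (9*(1/3)*(-20 - 69))/34 = (9*(1/3)*(-89))/34 = (1/34)*(-267) = -267/34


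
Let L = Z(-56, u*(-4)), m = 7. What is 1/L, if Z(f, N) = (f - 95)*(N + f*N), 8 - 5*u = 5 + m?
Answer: 1/26576 ≈ 3.7628e-5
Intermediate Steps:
u = -⅘ (u = 8/5 - (5 + 7)/5 = 8/5 - ⅕*12 = 8/5 - 12/5 = -⅘ ≈ -0.80000)
Z(f, N) = (-95 + f)*(N + N*f)
L = 26576 (L = (-⅘*(-4))*(-95 + (-56)² - 94*(-56)) = 16*(-95 + 3136 + 5264)/5 = (16/5)*8305 = 26576)
1/L = 1/26576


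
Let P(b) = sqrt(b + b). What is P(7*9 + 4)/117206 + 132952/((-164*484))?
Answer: -16619/9922 + sqrt(134)/117206 ≈ -1.6749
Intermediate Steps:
P(b) = sqrt(2)*sqrt(b) (P(b) = sqrt(2*b) = sqrt(2)*sqrt(b))
P(7*9 + 4)/117206 + 132952/((-164*484)) = (sqrt(2)*sqrt(7*9 + 4))/117206 + 132952/((-164*484)) = (sqrt(2)*sqrt(63 + 4))*(1/117206) + 132952/(-79376) = (sqrt(2)*sqrt(67))*(1/117206) + 132952*(-1/79376) = sqrt(134)*(1/117206) - 16619/9922 = sqrt(134)/117206 - 16619/9922 = -16619/9922 + sqrt(134)/117206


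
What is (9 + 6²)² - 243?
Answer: 1782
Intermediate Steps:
(9 + 6²)² - 243 = (9 + 36)² - 243 = 45² - 243 = 2025 - 243 = 1782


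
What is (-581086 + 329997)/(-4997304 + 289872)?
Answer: 251089/4707432 ≈ 0.053339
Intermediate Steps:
(-581086 + 329997)/(-4997304 + 289872) = -251089/(-4707432) = -251089*(-1/4707432) = 251089/4707432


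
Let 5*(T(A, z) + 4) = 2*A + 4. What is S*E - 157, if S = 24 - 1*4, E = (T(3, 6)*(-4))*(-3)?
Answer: -637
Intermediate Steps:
T(A, z) = -16/5 + 2*A/5 (T(A, z) = -4 + (2*A + 4)/5 = -4 + (4 + 2*A)/5 = -4 + (4/5 + 2*A/5) = -16/5 + 2*A/5)
E = -24 (E = ((-16/5 + (2/5)*3)*(-4))*(-3) = ((-16/5 + 6/5)*(-4))*(-3) = -2*(-4)*(-3) = 8*(-3) = -24)
S = 20 (S = 24 - 4 = 20)
S*E - 157 = 20*(-24) - 157 = -480 - 157 = -637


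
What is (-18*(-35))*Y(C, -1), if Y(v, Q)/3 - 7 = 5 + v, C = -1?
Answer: 20790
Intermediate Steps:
Y(v, Q) = 36 + 3*v (Y(v, Q) = 21 + 3*(5 + v) = 21 + (15 + 3*v) = 36 + 3*v)
(-18*(-35))*Y(C, -1) = (-18*(-35))*(36 + 3*(-1)) = 630*(36 - 3) = 630*33 = 20790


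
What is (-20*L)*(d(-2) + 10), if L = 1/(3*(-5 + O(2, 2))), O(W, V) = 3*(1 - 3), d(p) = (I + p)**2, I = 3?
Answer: 20/3 ≈ 6.6667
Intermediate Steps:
d(p) = (3 + p)**2
O(W, V) = -6 (O(W, V) = 3*(-2) = -6)
L = -1/33 (L = 1/(3*(-5 - 6)) = 1/(3*(-11)) = 1/(-33) = -1/33 ≈ -0.030303)
(-20*L)*(d(-2) + 10) = (-20*(-1/33))*((3 - 2)**2 + 10) = 20*(1**2 + 10)/33 = 20*(1 + 10)/33 = (20/33)*11 = 20/3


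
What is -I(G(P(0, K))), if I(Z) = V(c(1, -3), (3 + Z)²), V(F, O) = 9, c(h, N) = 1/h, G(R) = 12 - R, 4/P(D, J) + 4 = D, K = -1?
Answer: -9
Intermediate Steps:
P(D, J) = 4/(-4 + D)
I(Z) = 9
-I(G(P(0, K))) = -1*9 = -9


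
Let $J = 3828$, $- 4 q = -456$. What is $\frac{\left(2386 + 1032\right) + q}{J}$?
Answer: $\frac{883}{957} \approx 0.92268$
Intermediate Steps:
$q = 114$ ($q = \left(- \frac{1}{4}\right) \left(-456\right) = 114$)
$\frac{\left(2386 + 1032\right) + q}{J} = \frac{\left(2386 + 1032\right) + 114}{3828} = \left(3418 + 114\right) \frac{1}{3828} = 3532 \cdot \frac{1}{3828} = \frac{883}{957}$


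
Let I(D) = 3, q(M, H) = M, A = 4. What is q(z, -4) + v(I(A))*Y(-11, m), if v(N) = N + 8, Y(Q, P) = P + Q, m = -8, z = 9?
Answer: -200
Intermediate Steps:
v(N) = 8 + N
q(z, -4) + v(I(A))*Y(-11, m) = 9 + (8 + 3)*(-8 - 11) = 9 + 11*(-19) = 9 - 209 = -200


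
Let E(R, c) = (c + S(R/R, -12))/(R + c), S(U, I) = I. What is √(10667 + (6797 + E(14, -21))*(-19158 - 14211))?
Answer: I*√226955737 ≈ 15065.0*I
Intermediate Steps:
E(R, c) = (-12 + c)/(R + c) (E(R, c) = (c - 12)/(R + c) = (-12 + c)/(R + c))
√(10667 + (6797 + E(14, -21))*(-19158 - 14211)) = √(10667 + (6797 + (-12 - 21)/(14 - 21))*(-19158 - 14211)) = √(10667 + (6797 - 33/(-7))*(-33369)) = √(10667 + (6797 - ⅐*(-33))*(-33369)) = √(10667 + (6797 + 33/7)*(-33369)) = √(10667 + (47612/7)*(-33369)) = √(10667 - 226966404) = √(-226955737) = I*√226955737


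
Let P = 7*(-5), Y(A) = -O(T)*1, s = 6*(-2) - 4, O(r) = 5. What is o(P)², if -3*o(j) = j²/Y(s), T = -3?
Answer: 60025/9 ≈ 6669.4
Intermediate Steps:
s = -16 (s = -12 - 4 = -16)
Y(A) = -5 (Y(A) = -1*5*1 = -5*1 = -5)
P = -35
o(j) = j²/15 (o(j) = -j²/(3*(-5)) = -j²*(-1)/(3*5) = -(-1)*j²/15 = j²/15)
o(P)² = ((1/15)*(-35)²)² = ((1/15)*1225)² = (245/3)² = 60025/9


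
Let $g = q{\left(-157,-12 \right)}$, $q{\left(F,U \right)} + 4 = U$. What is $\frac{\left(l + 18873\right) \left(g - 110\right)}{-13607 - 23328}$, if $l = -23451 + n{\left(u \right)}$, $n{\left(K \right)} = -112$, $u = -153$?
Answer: $- \frac{118188}{7387} \approx -15.999$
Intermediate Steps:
$q{\left(F,U \right)} = -4 + U$
$g = -16$ ($g = -4 - 12 = -16$)
$l = -23563$ ($l = -23451 - 112 = -23563$)
$\frac{\left(l + 18873\right) \left(g - 110\right)}{-13607 - 23328} = \frac{\left(-23563 + 18873\right) \left(-16 - 110\right)}{-13607 - 23328} = \frac{\left(-4690\right) \left(-126\right)}{-13607 - 23328} = \frac{590940}{-36935} = 590940 \left(- \frac{1}{36935}\right) = - \frac{118188}{7387}$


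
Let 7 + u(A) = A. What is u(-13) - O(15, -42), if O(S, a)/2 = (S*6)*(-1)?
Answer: 160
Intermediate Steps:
O(S, a) = -12*S (O(S, a) = 2*((S*6)*(-1)) = 2*((6*S)*(-1)) = 2*(-6*S) = -12*S)
u(A) = -7 + A
u(-13) - O(15, -42) = (-7 - 13) - (-12)*15 = -20 - 1*(-180) = -20 + 180 = 160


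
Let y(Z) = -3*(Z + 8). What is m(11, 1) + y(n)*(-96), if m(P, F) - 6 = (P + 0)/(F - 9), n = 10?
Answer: 41509/8 ≈ 5188.6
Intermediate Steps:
m(P, F) = 6 + P/(-9 + F) (m(P, F) = 6 + (P + 0)/(F - 9) = 6 + P/(-9 + F))
y(Z) = -24 - 3*Z (y(Z) = -3*(8 + Z) = -24 - 3*Z)
m(11, 1) + y(n)*(-96) = (-54 + 11 + 6*1)/(-9 + 1) + (-24 - 3*10)*(-96) = (-54 + 11 + 6)/(-8) + (-24 - 30)*(-96) = -⅛*(-37) - 54*(-96) = 37/8 + 5184 = 41509/8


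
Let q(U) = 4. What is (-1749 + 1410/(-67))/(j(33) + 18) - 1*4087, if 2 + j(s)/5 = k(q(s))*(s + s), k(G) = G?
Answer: -363763505/88976 ≈ -4088.3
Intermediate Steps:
j(s) = -10 + 40*s (j(s) = -10 + 5*(4*(s + s)) = -10 + 5*(4*(2*s)) = -10 + 5*(8*s) = -10 + 40*s)
(-1749 + 1410/(-67))/(j(33) + 18) - 1*4087 = (-1749 + 1410/(-67))/((-10 + 40*33) + 18) - 1*4087 = (-1749 + 1410*(-1/67))/((-10 + 1320) + 18) - 4087 = (-1749 - 1410/67)/(1310 + 18) - 4087 = -118593/67/1328 - 4087 = -118593/67*1/1328 - 4087 = -118593/88976 - 4087 = -363763505/88976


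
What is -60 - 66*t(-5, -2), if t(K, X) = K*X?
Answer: -720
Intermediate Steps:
-60 - 66*t(-5, -2) = -60 - (-330)*(-2) = -60 - 66*10 = -60 - 660 = -720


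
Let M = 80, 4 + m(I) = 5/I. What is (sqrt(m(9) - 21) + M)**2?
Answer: 57380/9 + 320*I*sqrt(55)/3 ≈ 6375.6 + 791.06*I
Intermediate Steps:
m(I) = -4 + 5/I
(sqrt(m(9) - 21) + M)**2 = (sqrt((-4 + 5/9) - 21) + 80)**2 = (sqrt(-31/9 - 21) + 80)**2 = (sqrt(-220/9) + 80)**2 = (2*I*sqrt(55)/3 + 80)**2 = (80 + 2*I*sqrt(55)/3)**2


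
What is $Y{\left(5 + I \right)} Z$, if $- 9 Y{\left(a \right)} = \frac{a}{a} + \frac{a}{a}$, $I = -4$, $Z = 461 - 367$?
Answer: $- \frac{188}{9} \approx -20.889$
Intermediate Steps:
$Z = 94$
$Y{\left(a \right)} = - \frac{2}{9}$ ($Y{\left(a \right)} = - \frac{\frac{a}{a} + \frac{a}{a}}{9} = - \frac{1 + 1}{9} = \left(- \frac{1}{9}\right) 2 = - \frac{2}{9}$)
$Y{\left(5 + I \right)} Z = \left(- \frac{2}{9}\right) 94 = - \frac{188}{9}$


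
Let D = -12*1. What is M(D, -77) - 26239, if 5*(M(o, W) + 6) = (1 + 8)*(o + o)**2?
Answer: -126041/5 ≈ -25208.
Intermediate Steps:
D = -12
M(o, W) = -6 + 36*o**2/5 (M(o, W) = -6 + ((1 + 8)*(o + o)**2)/5 = -6 + (9*(2*o)**2)/5 = -6 + (9*(4*o**2))/5 = -6 + (36*o**2)/5 = -6 + 36*o**2/5)
M(D, -77) - 26239 = (-6 + (36/5)*(-12)**2) - 26239 = (-6 + (36/5)*144) - 26239 = (-6 + 5184/5) - 26239 = 5154/5 - 26239 = -126041/5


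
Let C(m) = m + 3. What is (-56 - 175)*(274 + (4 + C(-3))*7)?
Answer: -69762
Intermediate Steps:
C(m) = 3 + m
(-56 - 175)*(274 + (4 + C(-3))*7) = (-56 - 175)*(274 + (4 + (3 - 3))*7) = -231*(274 + (4 + 0)*7) = -231*(274 + 4*7) = -231*(274 + 28) = -231*302 = -69762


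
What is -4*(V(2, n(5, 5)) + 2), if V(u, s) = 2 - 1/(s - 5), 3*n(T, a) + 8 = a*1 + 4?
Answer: -118/7 ≈ -16.857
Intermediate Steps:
n(T, a) = -4/3 + a/3 (n(T, a) = -8/3 + (a*1 + 4)/3 = -8/3 + (a + 4)/3 = -8/3 + (4 + a)/3 = -8/3 + (4/3 + a/3) = -4/3 + a/3)
V(u, s) = 2 - 1/(-5 + s)
-4*(V(2, n(5, 5)) + 2) = -4*((-11 + 2*(-4/3 + (⅓)*5))/(-5 + (-4/3 + (⅓)*5)) + 2) = -4*((-11 + 2*(-4/3 + 5/3))/(-5 + (-4/3 + 5/3)) + 2) = -4*((-11 + 2*(⅓))/(-5 + ⅓) + 2) = -4*((-11 + ⅔)/(-14/3) + 2) = -4*(-3/14*(-31/3) + 2) = -4*(31/14 + 2) = -4*59/14 = -118/7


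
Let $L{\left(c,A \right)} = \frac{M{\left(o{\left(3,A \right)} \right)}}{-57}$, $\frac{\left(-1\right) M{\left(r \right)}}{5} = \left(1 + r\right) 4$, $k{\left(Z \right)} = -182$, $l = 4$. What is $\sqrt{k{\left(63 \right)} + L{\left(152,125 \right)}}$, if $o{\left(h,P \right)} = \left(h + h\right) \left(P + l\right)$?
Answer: $\frac{\sqrt{292182}}{57} \approx 9.4831$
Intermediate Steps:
$o{\left(h,P \right)} = 2 h \left(4 + P\right)$ ($o{\left(h,P \right)} = \left(h + h\right) \left(P + 4\right) = 2 h \left(4 + P\right)$)
$M{\left(r \right)} = -20 - 20 r$ ($M{\left(r \right)} = - 5 \left(1 + r\right) 4 = - 5 \left(4 + 4 r\right) = -20 - 20 r$)
$L{\left(c,A \right)} = \frac{500}{57} + \frac{40 A}{19}$ ($L{\left(c,A \right)} = \frac{-20 - 20 \cdot 2 \cdot 3 \left(4 + A\right)}{-57} = \left(-20 - 20 \left(24 + 6 A\right)\right) \left(- \frac{1}{57}\right) = \left(-20 - \left(480 + 120 A\right)\right) \left(- \frac{1}{57}\right) = \left(-500 - 120 A\right) \left(- \frac{1}{57}\right) = \frac{500}{57} + \frac{40 A}{19}$)
$\sqrt{k{\left(63 \right)} + L{\left(152,125 \right)}} = \sqrt{-182 + \left(\frac{500}{57} + \frac{40}{19} \cdot 125\right)} = \sqrt{-182 + \left(\frac{500}{57} + \frac{5000}{19}\right)} = \sqrt{-182 + \frac{15500}{57}} = \sqrt{\frac{5126}{57}} = \frac{\sqrt{292182}}{57}$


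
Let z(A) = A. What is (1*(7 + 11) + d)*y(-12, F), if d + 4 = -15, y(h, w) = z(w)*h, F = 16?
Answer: 192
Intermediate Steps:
y(h, w) = h*w (y(h, w) = w*h = h*w)
d = -19 (d = -4 - 15 = -19)
(1*(7 + 11) + d)*y(-12, F) = (1*(7 + 11) - 19)*(-12*16) = (1*18 - 19)*(-192) = (18 - 19)*(-192) = -1*(-192) = 192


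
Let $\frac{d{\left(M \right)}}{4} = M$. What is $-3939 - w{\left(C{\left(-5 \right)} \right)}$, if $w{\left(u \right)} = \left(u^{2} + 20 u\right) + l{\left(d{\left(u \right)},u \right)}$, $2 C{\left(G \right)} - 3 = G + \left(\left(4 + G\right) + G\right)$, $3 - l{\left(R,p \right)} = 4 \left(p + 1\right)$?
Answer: $-3890$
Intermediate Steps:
$d{\left(M \right)} = 4 M$
$l{\left(R,p \right)} = -1 - 4 p$ ($l{\left(R,p \right)} = 3 - 4 \left(p + 1\right) = 3 - 4 \left(1 + p\right) = 3 - \left(4 + 4 p\right) = -1 - 4 p$)
$C{\left(G \right)} = \frac{7}{2} + \frac{3 G}{2}$ ($C{\left(G \right)} = \frac{3}{2} + \frac{G + \left(\left(4 + G\right) + G\right)}{2} = \frac{3}{2} + \frac{G + \left(4 + 2 G\right)}{2} = \frac{3}{2} + \frac{4 + 3 G}{2} = \frac{3}{2} + \left(2 + \frac{3 G}{2}\right) = \frac{7}{2} + \frac{3 G}{2}$)
$w{\left(u \right)} = -1 + u^{2} + 16 u$ ($w{\left(u \right)} = \left(u^{2} + 20 u\right) - \left(1 + 4 u\right) = -1 + u^{2} + 16 u$)
$-3939 - w{\left(C{\left(-5 \right)} \right)} = -3939 - \left(-1 + \left(\frac{7}{2} + \frac{3}{2} \left(-5\right)\right)^{2} + 16 \left(\frac{7}{2} + \frac{3}{2} \left(-5\right)\right)\right) = -3939 - \left(-1 + \left(\frac{7}{2} - \frac{15}{2}\right)^{2} + 16 \left(\frac{7}{2} - \frac{15}{2}\right)\right) = -3939 - \left(-1 + \left(-4\right)^{2} + 16 \left(-4\right)\right) = -3939 - \left(-1 + 16 - 64\right) = -3939 - -49 = -3939 + 49 = -3890$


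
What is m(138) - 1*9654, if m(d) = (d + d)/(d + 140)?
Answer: -1341768/139 ≈ -9653.0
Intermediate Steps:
m(d) = 2*d/(140 + d) (m(d) = (2*d)/(140 + d) = 2*d/(140 + d))
m(138) - 1*9654 = 2*138/(140 + 138) - 1*9654 = 2*138/278 - 9654 = 2*138*(1/278) - 9654 = 138/139 - 9654 = -1341768/139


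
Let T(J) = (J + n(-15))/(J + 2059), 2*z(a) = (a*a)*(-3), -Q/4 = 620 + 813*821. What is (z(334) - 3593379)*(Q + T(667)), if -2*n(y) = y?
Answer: 54792726435776835/5452 ≈ 1.0050e+13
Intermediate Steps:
Q = -2672372 (Q = -4*(620 + 813*821) = -4*(620 + 667473) = -4*668093 = -2672372)
n(y) = -y/2
z(a) = -3*a**2/2 (z(a) = ((a*a)*(-3))/2 = (a**2*(-3))/2 = (-3*a**2)/2 = -3*a**2/2)
T(J) = (15/2 + J)/(2059 + J) (T(J) = (J - 1/2*(-15))/(J + 2059) = (J + 15/2)/(2059 + J) = (15/2 + J)/(2059 + J))
(z(334) - 3593379)*(Q + T(667)) = (-3/2*334**2 - 3593379)*(-2672372 + (15/2 + 667)/(2059 + 667)) = (-3/2*111556 - 3593379)*(-2672372 + (1349/2)/2726) = (-167334 - 3593379)*(-2672372 + (1/2726)*(1349/2)) = -3760713*(-2672372 + 1349/5452) = -3760713*(-14569770795/5452) = 54792726435776835/5452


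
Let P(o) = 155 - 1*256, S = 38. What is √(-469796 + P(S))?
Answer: I*√469897 ≈ 685.49*I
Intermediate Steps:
P(o) = -101 (P(o) = 155 - 256 = -101)
√(-469796 + P(S)) = √(-469796 - 101) = √(-469897) = I*√469897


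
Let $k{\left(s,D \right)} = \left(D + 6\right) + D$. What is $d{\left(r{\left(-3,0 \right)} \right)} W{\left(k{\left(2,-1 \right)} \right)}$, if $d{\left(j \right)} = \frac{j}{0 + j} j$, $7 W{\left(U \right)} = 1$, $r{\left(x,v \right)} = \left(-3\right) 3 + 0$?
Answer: $- \frac{9}{7} \approx -1.2857$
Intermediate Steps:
$k{\left(s,D \right)} = 6 + 2 D$ ($k{\left(s,D \right)} = \left(6 + D\right) + D = 6 + 2 D$)
$r{\left(x,v \right)} = -9$ ($r{\left(x,v \right)} = -9 + 0 = -9$)
$W{\left(U \right)} = \frac{1}{7}$ ($W{\left(U \right)} = \frac{1}{7} \cdot 1 = \frac{1}{7}$)
$d{\left(j \right)} = j$ ($d{\left(j \right)} = \frac{j}{j} j = 1 j = j$)
$d{\left(r{\left(-3,0 \right)} \right)} W{\left(k{\left(2,-1 \right)} \right)} = \left(-9\right) \frac{1}{7} = - \frac{9}{7}$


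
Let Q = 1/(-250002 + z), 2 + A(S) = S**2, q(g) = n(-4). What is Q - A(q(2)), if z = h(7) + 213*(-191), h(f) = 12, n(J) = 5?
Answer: -6685480/290673 ≈ -23.000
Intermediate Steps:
q(g) = 5
z = -40671 (z = 12 + 213*(-191) = 12 - 40683 = -40671)
A(S) = -2 + S**2
Q = -1/290673 (Q = 1/(-250002 - 40671) = 1/(-290673) = -1/290673 ≈ -3.4403e-6)
Q - A(q(2)) = -1/290673 - (-2 + 5**2) = -1/290673 - (-2 + 25) = -1/290673 - 1*23 = -1/290673 - 23 = -6685480/290673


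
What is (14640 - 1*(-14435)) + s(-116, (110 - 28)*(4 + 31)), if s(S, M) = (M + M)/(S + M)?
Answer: 40039145/1377 ≈ 29077.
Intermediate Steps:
s(S, M) = 2*M/(M + S) (s(S, M) = (2*M)/(M + S) = 2*M/(M + S))
(14640 - 1*(-14435)) + s(-116, (110 - 28)*(4 + 31)) = (14640 - 1*(-14435)) + 2*((110 - 28)*(4 + 31))/((110 - 28)*(4 + 31) - 116) = (14640 + 14435) + 2*(82*35)/(82*35 - 116) = 29075 + 2*2870/(2870 - 116) = 29075 + 2*2870/2754 = 29075 + 2*2870*(1/2754) = 29075 + 2870/1377 = 40039145/1377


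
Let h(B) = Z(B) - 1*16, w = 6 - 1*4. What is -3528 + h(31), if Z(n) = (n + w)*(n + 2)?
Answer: -2455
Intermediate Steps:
w = 2 (w = 6 - 4 = 2)
Z(n) = (2 + n)² (Z(n) = (n + 2)*(n + 2) = (2 + n)*(2 + n) = (2 + n)²)
h(B) = -12 + B² + 4*B (h(B) = (4 + B² + 4*B) - 1*16 = (4 + B² + 4*B) - 16 = -12 + B² + 4*B)
-3528 + h(31) = -3528 + (-12 + 31² + 4*31) = -3528 + (-12 + 961 + 124) = -3528 + 1073 = -2455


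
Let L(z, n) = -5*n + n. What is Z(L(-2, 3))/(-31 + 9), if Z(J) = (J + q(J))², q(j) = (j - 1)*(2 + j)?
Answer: -6962/11 ≈ -632.91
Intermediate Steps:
L(z, n) = -4*n
q(j) = (-1 + j)*(2 + j)
Z(J) = (-2 + J² + 2*J)² (Z(J) = (J + (-2 + J + J²))² = (-2 + J² + 2*J)²)
Z(L(-2, 3))/(-31 + 9) = (-2 + (-4*3)² + 2*(-4*3))²/(-31 + 9) = (-2 + (-12)² + 2*(-12))²/(-22) = (-2 + 144 - 24)²*(-1/22) = 118²*(-1/22) = 13924*(-1/22) = -6962/11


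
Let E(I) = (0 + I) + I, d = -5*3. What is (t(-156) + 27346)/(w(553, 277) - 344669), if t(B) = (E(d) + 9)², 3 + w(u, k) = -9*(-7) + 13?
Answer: -27787/344596 ≈ -0.080637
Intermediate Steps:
d = -15
E(I) = 2*I (E(I) = I + I = 2*I)
w(u, k) = 73 (w(u, k) = -3 + (-9*(-7) + 13) = -3 + (63 + 13) = -3 + 76 = 73)
t(B) = 441 (t(B) = (2*(-15) + 9)² = (-30 + 9)² = (-21)² = 441)
(t(-156) + 27346)/(w(553, 277) - 344669) = (441 + 27346)/(73 - 344669) = 27787/(-344596) = 27787*(-1/344596) = -27787/344596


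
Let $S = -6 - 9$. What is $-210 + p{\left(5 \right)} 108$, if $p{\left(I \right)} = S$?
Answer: $-1830$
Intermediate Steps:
$S = -15$
$p{\left(I \right)} = -15$
$-210 + p{\left(5 \right)} 108 = -210 - 1620 = -1830$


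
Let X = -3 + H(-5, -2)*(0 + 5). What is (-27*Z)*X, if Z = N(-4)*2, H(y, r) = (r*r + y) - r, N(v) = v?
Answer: 432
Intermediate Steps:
H(y, r) = y + r² - r (H(y, r) = (r² + y) - r = (y + r²) - r = y + r² - r)
Z = -8 (Z = -4*2 = -8)
X = 2 (X = -3 + (-5 + (-2)² - 1*(-2))*(0 + 5) = -3 + (-5 + 4 + 2)*5 = -3 + 1*5 = -3 + 5 = 2)
(-27*Z)*X = -27*(-8)*2 = 216*2 = 432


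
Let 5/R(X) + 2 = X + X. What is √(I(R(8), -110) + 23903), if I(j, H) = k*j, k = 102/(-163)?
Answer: 2*√7779642647/1141 ≈ 154.61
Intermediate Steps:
R(X) = 5/(-2 + 2*X) (R(X) = 5/(-2 + (X + X)) = 5/(-2 + 2*X))
k = -102/163 (k = 102*(-1/163) = -102/163 ≈ -0.62577)
I(j, H) = -102*j/163
√(I(R(8), -110) + 23903) = √(-255/(163*(-1 + 8)) + 23903) = √(-255/(163*7) + 23903) = √(-102/163*5/14 + 23903) = √(-255/1141 + 23903) = √(27273068/1141) = 2*√7779642647/1141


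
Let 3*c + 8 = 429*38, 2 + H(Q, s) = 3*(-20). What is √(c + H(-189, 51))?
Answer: 2*√12081/3 ≈ 73.276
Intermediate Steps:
H(Q, s) = -62 (H(Q, s) = -2 + 3*(-20) = -2 - 60 = -62)
c = 16294/3 (c = -8/3 + (429*38)/3 = -8/3 + (⅓)*16302 = -8/3 + 5434 = 16294/3 ≈ 5431.3)
√(c + H(-189, 51)) = √(16294/3 - 62) = √(16108/3) = 2*√12081/3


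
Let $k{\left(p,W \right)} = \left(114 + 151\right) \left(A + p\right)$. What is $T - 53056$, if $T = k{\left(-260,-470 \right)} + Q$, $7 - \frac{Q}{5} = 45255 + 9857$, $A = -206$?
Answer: $-452071$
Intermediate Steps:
$k{\left(p,W \right)} = -54590 + 265 p$ ($k{\left(p,W \right)} = \left(114 + 151\right) \left(-206 + p\right) = 265 \left(-206 + p\right) = -54590 + 265 p$)
$Q = -275525$ ($Q = 35 - 5 \left(45255 + 9857\right) = 35 - 275560 = -275525$)
$T = -399015$ ($T = \left(-54590 + 265 \left(-260\right)\right) - 275525 = \left(-54590 - 68900\right) - 275525 = -123490 - 275525 = -399015$)
$T - 53056 = -399015 - 53056 = -452071$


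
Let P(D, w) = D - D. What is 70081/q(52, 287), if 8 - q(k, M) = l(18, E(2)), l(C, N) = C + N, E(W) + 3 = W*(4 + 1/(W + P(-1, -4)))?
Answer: -70081/16 ≈ -4380.1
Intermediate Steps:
P(D, w) = 0
E(W) = -3 + W*(4 + 1/W) (E(W) = -3 + W*(4 + 1/(W + 0)) = -3 + W*(4 + 1/W))
q(k, M) = -16 (q(k, M) = 8 - (18 + (-2 + 4*2)) = 8 - (18 + (-2 + 8)) = 8 - (18 + 6) = 8 - 1*24 = 8 - 24 = -16)
70081/q(52, 287) = 70081/(-16) = 70081*(-1/16) = -70081/16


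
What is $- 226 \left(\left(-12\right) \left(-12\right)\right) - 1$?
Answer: $-32545$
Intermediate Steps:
$- 226 \left(\left(-12\right) \left(-12\right)\right) - 1 = \left(-226\right) 144 - 1 = -32544 - 1 = -32545$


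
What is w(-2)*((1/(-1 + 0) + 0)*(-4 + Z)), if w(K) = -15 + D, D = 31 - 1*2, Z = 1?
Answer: 42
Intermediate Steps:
D = 29 (D = 31 - 2 = 29)
w(K) = 14 (w(K) = -15 + 29 = 14)
w(-2)*((1/(-1 + 0) + 0)*(-4 + Z)) = 14*((1/(-1 + 0) + 0)*(-4 + 1)) = 14*((1/(-1) + 0)*(-3)) = 14*((-1 + 0)*(-3)) = 14*(-1*(-3)) = 14*3 = 42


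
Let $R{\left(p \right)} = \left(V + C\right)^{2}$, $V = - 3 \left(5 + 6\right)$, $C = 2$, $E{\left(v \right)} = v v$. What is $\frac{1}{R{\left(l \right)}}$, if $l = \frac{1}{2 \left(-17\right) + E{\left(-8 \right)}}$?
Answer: $\frac{1}{961} \approx 0.0010406$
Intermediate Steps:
$E{\left(v \right)} = v^{2}$
$V = -33$ ($V = \left(-3\right) 11 = -33$)
$l = \frac{1}{30}$ ($l = \frac{1}{2 \left(-17\right) + \left(-8\right)^{2}} = \frac{1}{-34 + 64} = \frac{1}{30} \approx 0.033333$)
$R{\left(p \right)} = 961$ ($R{\left(p \right)} = \left(-33 + 2\right)^{2} = \left(-31\right)^{2} = 961$)
$\frac{1}{R{\left(l \right)}} = \frac{1}{961}$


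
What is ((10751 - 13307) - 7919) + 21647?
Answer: 11172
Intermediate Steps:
((10751 - 13307) - 7919) + 21647 = (-2556 - 7919) + 21647 = -10475 + 21647 = 11172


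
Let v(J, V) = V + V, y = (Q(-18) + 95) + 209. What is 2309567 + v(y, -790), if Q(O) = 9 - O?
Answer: 2307987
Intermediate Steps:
y = 331 (y = ((9 - 1*(-18)) + 95) + 209 = ((9 + 18) + 95) + 209 = (27 + 95) + 209 = 122 + 209 = 331)
v(J, V) = 2*V
2309567 + v(y, -790) = 2309567 + 2*(-790) = 2309567 - 1580 = 2307987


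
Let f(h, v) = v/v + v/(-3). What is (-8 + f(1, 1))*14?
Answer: -308/3 ≈ -102.67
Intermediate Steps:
f(h, v) = 1 - v/3 (f(h, v) = 1 + v*(-⅓) = 1 - v/3)
(-8 + f(1, 1))*14 = (-8 + (1 - ⅓*1))*14 = (-8 + (1 - ⅓))*14 = (-8 + ⅔)*14 = -22/3*14 = -308/3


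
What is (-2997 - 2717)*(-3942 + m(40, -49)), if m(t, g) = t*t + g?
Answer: 13662174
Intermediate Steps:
m(t, g) = g + t² (m(t, g) = t² + g = g + t²)
(-2997 - 2717)*(-3942 + m(40, -49)) = (-2997 - 2717)*(-3942 + (-49 + 40²)) = -5714*(-3942 + (-49 + 1600)) = -5714*(-3942 + 1551) = -5714*(-2391) = 13662174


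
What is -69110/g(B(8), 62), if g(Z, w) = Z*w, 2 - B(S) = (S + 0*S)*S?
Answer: 34555/1922 ≈ 17.979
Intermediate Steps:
B(S) = 2 - S**2 (B(S) = 2 - (S + 0*S)*S = 2 - (S + 0)*S = 2 - S*S = 2 - S**2)
-69110/g(B(8), 62) = -69110*1/(62*(2 - 1*8**2)) = -69110*1/(62*(2 - 1*64)) = -69110*1/(62*(2 - 64)) = -69110/((-62*62)) = -69110/(-3844) = -69110*(-1/3844) = 34555/1922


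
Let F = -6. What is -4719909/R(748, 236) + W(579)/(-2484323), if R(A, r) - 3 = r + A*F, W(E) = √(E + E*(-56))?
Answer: 4719909/4249 - I*√31845/2484323 ≈ 1110.8 - 7.1831e-5*I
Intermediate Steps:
W(E) = √55*√(-E) (W(E) = √(E - 56*E) = √(-55*E) = √55*√(-E))
R(A, r) = 3 + r - 6*A (R(A, r) = 3 + (r + A*(-6)) = 3 + (r - 6*A) = 3 + r - 6*A)
-4719909/R(748, 236) + W(579)/(-2484323) = -4719909/(3 + 236 - 6*748) + (√55*√(-1*579))/(-2484323) = -4719909/(3 + 236 - 4488) + (√55*√(-579))*(-1/2484323) = -4719909/(-4249) + (√55*(I*√579))*(-1/2484323) = -4719909*(-1/4249) + (I*√31845)*(-1/2484323) = 4719909/4249 - I*√31845/2484323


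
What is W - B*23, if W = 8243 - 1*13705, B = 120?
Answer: -8222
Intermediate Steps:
W = -5462 (W = 8243 - 13705 = -5462)
W - B*23 = -5462 - 120*23 = -5462 - 1*2760 = -5462 - 2760 = -8222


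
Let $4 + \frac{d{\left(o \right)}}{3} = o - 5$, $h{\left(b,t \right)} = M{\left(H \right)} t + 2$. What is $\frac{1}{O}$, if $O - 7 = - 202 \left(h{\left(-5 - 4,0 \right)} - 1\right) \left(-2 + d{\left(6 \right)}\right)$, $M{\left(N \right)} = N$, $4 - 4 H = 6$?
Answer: $\frac{1}{2229} \approx 0.00044863$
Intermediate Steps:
$H = - \frac{1}{2}$ ($H = 1 - \frac{3}{2} = - \frac{1}{2} \approx -0.5$)
$h{\left(b,t \right)} = 2 - \frac{t}{2}$ ($h{\left(b,t \right)} = - \frac{t}{2} + 2 = 2 - \frac{t}{2}$)
$d{\left(o \right)} = -27 + 3 o$ ($d{\left(o \right)} = -12 + 3 \left(o - 5\right) = -12 + 3 \left(-5 + o\right) = -12 + \left(-15 + 3 o\right) = -27 + 3 o$)
$O = 2229$ ($O = 7 - 202 \left(\left(2 - 0\right) - 1\right) \left(-2 + \left(-27 + 3 \cdot 6\right)\right) = 7 - 202 \left(\left(2 + 0\right) - 1\right) \left(-2 + \left(-27 + 18\right)\right) = 7 - 202 \left(2 - 1\right) \left(-2 - 9\right) = 7 - 202 \cdot 1 \left(-11\right) = 7 - -2222 = 7 + 2222 = 2229$)
$\frac{1}{O} = \frac{1}{2229}$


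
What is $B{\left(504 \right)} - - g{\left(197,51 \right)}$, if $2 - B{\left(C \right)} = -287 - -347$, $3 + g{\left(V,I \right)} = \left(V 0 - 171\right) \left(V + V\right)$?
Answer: $-67435$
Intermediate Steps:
$g{\left(V,I \right)} = -3 - 342 V$ ($g{\left(V,I \right)} = -3 + \left(V 0 - 171\right) \left(V + V\right) = -3 + \left(0 - 171\right) 2 V = -3 - 171 \cdot 2 V = -3 - 342 V$)
$B{\left(C \right)} = -58$ ($B{\left(C \right)} = 2 - \left(-287 - -347\right) = 2 - \left(-287 + 347\right) = 2 - 60 = -58$)
$B{\left(504 \right)} - - g{\left(197,51 \right)} = -58 - - (-3 - 67374) = -58 - \left(-1\right) \left(-67377\right) = -58 - 67377 = -67435$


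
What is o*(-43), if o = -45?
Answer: 1935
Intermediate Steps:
o*(-43) = -45*(-43) = 1935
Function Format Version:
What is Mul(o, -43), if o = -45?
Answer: 1935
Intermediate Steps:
Mul(o, -43) = Mul(-45, -43) = 1935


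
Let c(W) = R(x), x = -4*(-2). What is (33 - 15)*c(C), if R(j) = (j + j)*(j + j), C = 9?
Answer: 4608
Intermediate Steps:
x = 8
R(j) = 4*j² (R(j) = (2*j)*(2*j) = 4*j²)
c(W) = 256 (c(W) = 4*8² = 4*64 = 256)
(33 - 15)*c(C) = (33 - 15)*256 = 18*256 = 4608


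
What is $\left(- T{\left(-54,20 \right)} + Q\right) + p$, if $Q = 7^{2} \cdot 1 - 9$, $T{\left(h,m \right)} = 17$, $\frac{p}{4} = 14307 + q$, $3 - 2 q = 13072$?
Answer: $31113$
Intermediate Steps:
$q = - \frac{13069}{2}$ ($q = \frac{3}{2} - 6536 = - \frac{13069}{2} \approx -6534.5$)
$p = 31090$ ($p = 4 \left(14307 - \frac{13069}{2}\right) = 4 \cdot \frac{15545}{2} = 31090$)
$Q = 40$ ($Q = 49 \cdot 1 - 9 = 49 - 9 = 40$)
$\left(- T{\left(-54,20 \right)} + Q\right) + p = \left(\left(-1\right) 17 + 40\right) + 31090 = \left(-17 + 40\right) + 31090 = 23 + 31090 = 31113$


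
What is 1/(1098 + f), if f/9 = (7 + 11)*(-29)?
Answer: -1/3600 ≈ -0.00027778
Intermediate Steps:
f = -4698 (f = 9*((7 + 11)*(-29)) = 9*(18*(-29)) = 9*(-522) = -4698)
1/(1098 + f) = 1/(1098 - 4698) = 1/(-3600) = -1/3600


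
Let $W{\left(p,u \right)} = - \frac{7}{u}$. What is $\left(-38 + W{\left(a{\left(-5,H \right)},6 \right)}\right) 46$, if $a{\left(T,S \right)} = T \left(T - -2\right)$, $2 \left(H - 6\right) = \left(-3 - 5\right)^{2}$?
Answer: $- \frac{5405}{3} \approx -1801.7$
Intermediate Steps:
$H = 38$ ($H = 6 + \frac{\left(-3 - 5\right)^{2}}{2} = 6 + \frac{\left(-8\right)^{2}}{2} = 6 + \frac{1}{2} \cdot 64 = 6 + 32 = 38$)
$a{\left(T,S \right)} = T \left(2 + T\right)$ ($a{\left(T,S \right)} = T \left(T + 2\right) = T \left(2 + T\right)$)
$\left(-38 + W{\left(a{\left(-5,H \right)},6 \right)}\right) 46 = \left(-38 - \frac{7}{6}\right) 46 = \left(- \frac{235}{6}\right) 46 = - \frac{5405}{3}$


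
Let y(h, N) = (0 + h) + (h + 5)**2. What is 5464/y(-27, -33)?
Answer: 5464/457 ≈ 11.956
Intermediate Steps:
y(h, N) = h + (5 + h)**2
5464/y(-27, -33) = 5464/(-27 + (5 - 27)**2) = 5464/(-27 + (-22)**2) = 5464/(-27 + 484) = 5464/457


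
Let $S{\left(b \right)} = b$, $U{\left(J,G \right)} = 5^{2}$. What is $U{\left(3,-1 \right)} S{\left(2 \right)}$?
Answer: $50$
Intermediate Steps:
$U{\left(J,G \right)} = 25$
$U{\left(3,-1 \right)} S{\left(2 \right)} = 25 \cdot 2 = 50$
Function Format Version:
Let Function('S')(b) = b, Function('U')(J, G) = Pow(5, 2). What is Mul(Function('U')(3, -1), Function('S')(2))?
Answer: 50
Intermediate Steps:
Function('U')(J, G) = 25
Mul(Function('U')(3, -1), Function('S')(2)) = Mul(25, 2) = 50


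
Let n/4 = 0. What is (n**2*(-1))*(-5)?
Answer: 0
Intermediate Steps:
n = 0 (n = 4*0 = 0)
(n**2*(-1))*(-5) = (0**2*(-1))*(-5) = (0*(-1))*(-5) = 0*(-5) = 0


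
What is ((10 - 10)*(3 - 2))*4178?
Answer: 0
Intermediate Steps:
((10 - 10)*(3 - 2))*4178 = (0*1)*4178 = 0*4178 = 0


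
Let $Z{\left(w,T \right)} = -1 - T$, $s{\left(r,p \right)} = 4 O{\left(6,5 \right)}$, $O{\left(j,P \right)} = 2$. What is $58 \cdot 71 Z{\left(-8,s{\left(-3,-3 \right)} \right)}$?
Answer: $-37062$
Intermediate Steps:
$s{\left(r,p \right)} = 8$ ($s{\left(r,p \right)} = 4 \cdot 2 = 8$)
$58 \cdot 71 Z{\left(-8,s{\left(-3,-3 \right)} \right)} = 58 \cdot 71 \left(-1 - 8\right) = 4118 \left(-1 - 8\right) = 4118 \left(-9\right) = -37062$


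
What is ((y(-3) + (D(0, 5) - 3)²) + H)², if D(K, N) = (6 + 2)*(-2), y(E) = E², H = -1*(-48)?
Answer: 174724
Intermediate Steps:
H = 48
D(K, N) = -16 (D(K, N) = 8*(-2) = -16)
((y(-3) + (D(0, 5) - 3)²) + H)² = (((-3)² + (-16 - 3)²) + 48)² = ((9 + (-19)²) + 48)² = ((9 + 361) + 48)² = (370 + 48)² = 418² = 174724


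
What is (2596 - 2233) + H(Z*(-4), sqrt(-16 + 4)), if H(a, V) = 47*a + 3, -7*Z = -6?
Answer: 1434/7 ≈ 204.86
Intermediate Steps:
Z = 6/7 (Z = -1/7*(-6) = 6/7 ≈ 0.85714)
H(a, V) = 3 + 47*a
(2596 - 2233) + H(Z*(-4), sqrt(-16 + 4)) = (2596 - 2233) + (3 + 47*((6/7)*(-4))) = 363 + (3 + 47*(-24/7)) = 363 + (3 - 1128/7) = 363 - 1107/7 = 1434/7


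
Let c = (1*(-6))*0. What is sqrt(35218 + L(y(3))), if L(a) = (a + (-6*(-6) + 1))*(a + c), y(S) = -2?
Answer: 2*sqrt(8787) ≈ 187.48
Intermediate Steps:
c = 0 (c = -6*0 = 0)
L(a) = a*(37 + a) (L(a) = (a + (-6*(-6) + 1))*(a + 0) = (a + (36 + 1))*a = (a + 37)*a = (37 + a)*a = a*(37 + a))
sqrt(35218 + L(y(3))) = sqrt(35218 - 2*(37 - 2)) = sqrt(35218 - 2*35) = sqrt(35218 - 70) = sqrt(35148) = 2*sqrt(8787)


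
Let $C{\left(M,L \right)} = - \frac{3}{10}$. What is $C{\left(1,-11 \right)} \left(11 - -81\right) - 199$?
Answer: $- \frac{1133}{5} \approx -226.6$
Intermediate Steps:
$C{\left(M,L \right)} = - \frac{3}{10}$ ($C{\left(M,L \right)} = \left(-3\right) \frac{1}{10} = - \frac{3}{10}$)
$C{\left(1,-11 \right)} \left(11 - -81\right) - 199 = - \frac{3 \left(11 - -81\right)}{10} - 199 = - \frac{3 \left(11 + 81\right)}{10} - 199 = \left(- \frac{3}{10}\right) 92 - 199 = - \frac{138}{5} - 199 = - \frac{1133}{5}$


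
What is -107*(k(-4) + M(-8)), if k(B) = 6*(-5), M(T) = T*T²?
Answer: 57994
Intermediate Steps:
M(T) = T³
k(B) = -30
-107*(k(-4) + M(-8)) = -107*(-30 + (-8)³) = -107*(-30 - 512) = -107*(-542) = 57994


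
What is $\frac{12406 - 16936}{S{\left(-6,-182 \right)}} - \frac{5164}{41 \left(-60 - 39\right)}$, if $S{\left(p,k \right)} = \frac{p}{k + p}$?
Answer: $- \frac{576129296}{4059} \approx -1.4194 \cdot 10^{5}$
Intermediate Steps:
$\frac{12406 - 16936}{S{\left(-6,-182 \right)}} - \frac{5164}{41 \left(-60 - 39\right)} = \frac{12406 - 16936}{\left(-6\right) \frac{1}{-182 - 6}} - \frac{5164}{41 \left(-60 - 39\right)} = \frac{12406 - 16936}{\left(-6\right) \frac{1}{-188}} - \frac{5164}{41 \left(-99\right)} = - \frac{4530}{\left(-6\right) \left(- \frac{1}{188}\right)} - \frac{5164}{-4059} = - \frac{4530}{\frac{3}{94}} - - \frac{5164}{4059} = \left(-4530\right) \frac{94}{3} + \frac{5164}{4059} = -141940 + \frac{5164}{4059} = - \frac{576129296}{4059}$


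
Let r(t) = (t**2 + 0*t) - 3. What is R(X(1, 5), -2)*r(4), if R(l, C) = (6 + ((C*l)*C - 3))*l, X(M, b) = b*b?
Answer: 33475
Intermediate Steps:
X(M, b) = b**2
R(l, C) = l*(3 + l*C**2) (R(l, C) = (6 + (l*C**2 - 3))*l = (6 + (-3 + l*C**2))*l = (3 + l*C**2)*l = l*(3 + l*C**2))
r(t) = -3 + t**2 (r(t) = (t**2 + 0) - 3 = t**2 - 3 = -3 + t**2)
R(X(1, 5), -2)*r(4) = (5**2*(3 + 5**2*(-2)**2))*(-3 + 4**2) = (25*(3 + 25*4))*(-3 + 16) = (25*(3 + 100))*13 = (25*103)*13 = 2575*13 = 33475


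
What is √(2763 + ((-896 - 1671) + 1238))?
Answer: √1434 ≈ 37.868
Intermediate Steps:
√(2763 + ((-896 - 1671) + 1238)) = √(2763 + (-2567 + 1238)) = √(2763 - 1329) = √1434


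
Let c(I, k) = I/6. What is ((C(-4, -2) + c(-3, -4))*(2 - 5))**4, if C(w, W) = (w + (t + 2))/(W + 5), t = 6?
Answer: 625/16 ≈ 39.063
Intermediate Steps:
c(I, k) = I/6 (c(I, k) = I*(1/6) = I/6)
C(w, W) = (8 + w)/(5 + W) (C(w, W) = (w + (6 + 2))/(W + 5) = (w + 8)/(5 + W) = (8 + w)/(5 + W))
((C(-4, -2) + c(-3, -4))*(2 - 5))**4 = (((8 - 4)/(5 - 2) + (1/6)*(-3))*(2 - 5))**4 = ((4/3 - 1/2)*(-3))**4 = ((5/6)*(-3))**4 = (-5/2)**4 = 625/16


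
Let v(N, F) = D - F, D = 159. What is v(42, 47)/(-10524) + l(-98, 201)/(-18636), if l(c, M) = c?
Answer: -14665/2723962 ≈ -0.0053837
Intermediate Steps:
v(N, F) = 159 - F
v(42, 47)/(-10524) + l(-98, 201)/(-18636) = (159 - 1*47)/(-10524) - 98/(-18636) = (159 - 47)*(-1/10524) - 98*(-1/18636) = 112*(-1/10524) + 49/9318 = -28/2631 + 49/9318 = -14665/2723962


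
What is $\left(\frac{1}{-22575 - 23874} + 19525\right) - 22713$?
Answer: $- \frac{148079413}{46449} \approx -3188.0$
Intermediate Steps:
$\left(\frac{1}{-22575 - 23874} + 19525\right) - 22713 = \left(\frac{1}{-46449} + 19525\right) - 22713 = \left(- \frac{1}{46449} + 19525\right) - 22713 = \frac{906916724}{46449} - 22713 = - \frac{148079413}{46449}$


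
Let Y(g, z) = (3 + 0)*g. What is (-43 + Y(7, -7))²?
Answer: 484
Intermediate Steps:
Y(g, z) = 3*g
(-43 + Y(7, -7))² = (-43 + 3*7)² = (-43 + 21)² = (-22)² = 484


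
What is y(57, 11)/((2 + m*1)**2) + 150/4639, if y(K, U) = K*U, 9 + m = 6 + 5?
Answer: 2911053/74224 ≈ 39.220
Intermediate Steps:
m = 2 (m = -9 + (6 + 5) = -9 + 11 = 2)
y(57, 11)/((2 + m*1)**2) + 150/4639 = (57*11)/((2 + 2*1)**2) + 150/4639 = 627/((2 + 2)**2) + 150*(1/4639) = 627/(4**2) + 150/4639 = 627/16 + 150/4639 = 2911053/74224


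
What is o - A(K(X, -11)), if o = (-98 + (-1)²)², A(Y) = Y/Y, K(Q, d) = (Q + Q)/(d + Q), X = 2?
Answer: 9408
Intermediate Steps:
K(Q, d) = 2*Q/(Q + d) (K(Q, d) = (2*Q)/(Q + d) = 2*Q/(Q + d))
A(Y) = 1
o = 9409 (o = (-98 + 1)² = (-97)² = 9409)
o - A(K(X, -11)) = 9409 - 1*1 = 9409 - 1 = 9408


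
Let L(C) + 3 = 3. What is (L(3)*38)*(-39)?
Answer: 0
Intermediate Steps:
L(C) = 0 (L(C) = -3 + 3 = 0)
(L(3)*38)*(-39) = (0*38)*(-39) = 0*(-39) = 0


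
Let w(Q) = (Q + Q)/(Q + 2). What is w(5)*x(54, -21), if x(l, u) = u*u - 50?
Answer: 3910/7 ≈ 558.57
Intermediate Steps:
x(l, u) = -50 + u**2 (x(l, u) = u**2 - 50 = -50 + u**2)
w(Q) = 2*Q/(2 + Q) (w(Q) = (2*Q)/(2 + Q) = 2*Q/(2 + Q))
w(5)*x(54, -21) = (2*5/(2 + 5))*(-50 + (-21)**2) = (2*5/7)*(-50 + 441) = (2*5*(1/7))*391 = (10/7)*391 = 3910/7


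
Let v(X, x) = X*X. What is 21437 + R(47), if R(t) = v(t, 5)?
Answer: 23646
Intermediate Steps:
v(X, x) = X²
R(t) = t²
21437 + R(47) = 21437 + 47² = 21437 + 2209 = 23646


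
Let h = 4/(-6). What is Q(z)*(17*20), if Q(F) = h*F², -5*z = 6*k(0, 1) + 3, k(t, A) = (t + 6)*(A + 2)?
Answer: -558552/5 ≈ -1.1171e+5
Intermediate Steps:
k(t, A) = (2 + A)*(6 + t) (k(t, A) = (6 + t)*(2 + A) = (2 + A)*(6 + t))
h = -⅔ (h = 4*(-⅙) = -⅔ ≈ -0.66667)
z = -111/5 (z = -(6*(12 + 2*0 + 6*1 + 1*0) + 3)/5 = -(6*(12 + 0 + 6 + 0) + 3)/5 = -(6*18 + 3)/5 = -(108 + 3)/5 = -⅕*111 = -111/5 ≈ -22.200)
Q(F) = -2*F²/3
Q(z)*(17*20) = (-2*(-111/5)²/3)*(17*20) = -⅔*12321/25*340 = -8214/25*340 = -558552/5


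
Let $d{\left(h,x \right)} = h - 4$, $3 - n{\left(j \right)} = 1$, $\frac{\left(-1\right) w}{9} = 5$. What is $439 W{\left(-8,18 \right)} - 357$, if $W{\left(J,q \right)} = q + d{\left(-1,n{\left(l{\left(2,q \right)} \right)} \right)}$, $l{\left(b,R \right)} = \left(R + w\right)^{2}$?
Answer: $5350$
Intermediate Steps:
$w = -45$ ($w = \left(-9\right) 5 = -45$)
$l{\left(b,R \right)} = \left(-45 + R\right)^{2}$ ($l{\left(b,R \right)} = \left(R - 45\right)^{2} = \left(-45 + R\right)^{2}$)
$n{\left(j \right)} = 2$ ($n{\left(j \right)} = 3 - 1 = 2$)
$d{\left(h,x \right)} = -4 + h$
$W{\left(J,q \right)} = -5 + q$ ($W{\left(J,q \right)} = q - 5 = -5 + q$)
$439 W{\left(-8,18 \right)} - 357 = 439 \left(-5 + 18\right) - 357 = 439 \cdot 13 - 357 = 5707 - 357 = 5350$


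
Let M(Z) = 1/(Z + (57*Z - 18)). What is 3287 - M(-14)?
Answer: 2728211/830 ≈ 3287.0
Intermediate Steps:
M(Z) = 1/(-18 + 58*Z) (M(Z) = 1/(Z + (-18 + 57*Z)) = 1/(-18 + 58*Z))
3287 - M(-14) = 3287 - 1/(2*(-9 + 29*(-14))) = 3287 - 1/(2*(-9 - 406)) = 3287 - 1/(2*(-415)) = 3287 - (-1)/(2*415) = 3287 - 1*(-1/830) = 3287 + 1/830 = 2728211/830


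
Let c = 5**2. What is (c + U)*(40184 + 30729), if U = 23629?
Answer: 1677376102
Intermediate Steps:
c = 25
(c + U)*(40184 + 30729) = (25 + 23629)*(40184 + 30729) = 23654*70913 = 1677376102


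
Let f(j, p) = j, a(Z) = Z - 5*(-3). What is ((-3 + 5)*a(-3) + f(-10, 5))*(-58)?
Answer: -812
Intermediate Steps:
a(Z) = 15 + Z (a(Z) = Z + 15 = 15 + Z)
((-3 + 5)*a(-3) + f(-10, 5))*(-58) = ((-3 + 5)*(15 - 3) - 10)*(-58) = (2*12 - 10)*(-58) = (24 - 10)*(-58) = 14*(-58) = -812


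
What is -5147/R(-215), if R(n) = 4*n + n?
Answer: 5147/1075 ≈ 4.7879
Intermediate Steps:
R(n) = 5*n
-5147/R(-215) = -5147/(5*(-215)) = -5147/(-1075) = -5147*(-1/1075) = 5147/1075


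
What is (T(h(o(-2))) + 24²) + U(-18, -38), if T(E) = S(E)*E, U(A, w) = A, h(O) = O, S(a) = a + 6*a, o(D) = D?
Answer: 586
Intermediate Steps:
S(a) = 7*a
T(E) = 7*E² (T(E) = (7*E)*E = 7*E²)
(T(h(o(-2))) + 24²) + U(-18, -38) = (7*(-2)² + 24²) - 18 = (7*4 + 576) - 18 = (28 + 576) - 18 = 604 - 18 = 586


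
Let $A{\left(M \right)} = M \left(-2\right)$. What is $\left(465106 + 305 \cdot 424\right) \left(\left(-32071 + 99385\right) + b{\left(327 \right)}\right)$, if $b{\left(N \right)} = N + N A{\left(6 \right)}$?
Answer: $37875041442$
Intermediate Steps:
$A{\left(M \right)} = - 2 M$
$b{\left(N \right)} = - 11 N$ ($b{\left(N \right)} = N + N \left(\left(-2\right) 6\right) = N + N \left(-12\right) = N - 12 N = - 11 N$)
$\left(465106 + 305 \cdot 424\right) \left(\left(-32071 + 99385\right) + b{\left(327 \right)}\right) = \left(465106 + 305 \cdot 424\right) \left(\left(-32071 + 99385\right) - 3597\right) = \left(465106 + 129320\right) \left(67314 - 3597\right) = 594426 \cdot 63717 = 37875041442$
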